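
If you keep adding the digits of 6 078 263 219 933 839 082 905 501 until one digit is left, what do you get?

6+0+7+8+2+6+3+2+1+9+9+3+3+8+3+9+0+8+2+9+0+5+5+0+1 = 109
1+0+9 = 10
1+0 = 1

1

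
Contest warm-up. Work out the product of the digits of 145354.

1×4×5×3×5×4 = 1200

1200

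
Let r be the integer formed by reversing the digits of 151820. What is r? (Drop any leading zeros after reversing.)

28151

Reversing 151820 gives 28151.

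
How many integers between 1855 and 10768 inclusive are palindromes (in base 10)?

90

The integers in [1855, 10768] that are palindromes (in base 10): 1881, 1991, 2002, 2112, 2222, 2332, …, 10601, 10701.
90 qualify.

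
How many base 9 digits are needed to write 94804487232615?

94804487232615 in base 9 is 412605851382280, which has 15 digits.

15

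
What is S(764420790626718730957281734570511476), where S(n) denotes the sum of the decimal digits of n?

161

7+6+4+4+2+0+7+9+0+6+2+6+7+1+8+7+3+0+9+5+7+2+8+1+7+3+4+5+7+0+5+1+1+4+7+6 = 161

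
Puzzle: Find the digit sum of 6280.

6+2+8+0 = 16

16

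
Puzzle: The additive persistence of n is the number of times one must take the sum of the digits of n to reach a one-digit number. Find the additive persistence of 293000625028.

293000625028 → 37 → 10 → 1 (3 steps)

3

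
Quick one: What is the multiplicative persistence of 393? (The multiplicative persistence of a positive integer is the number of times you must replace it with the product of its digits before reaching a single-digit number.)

2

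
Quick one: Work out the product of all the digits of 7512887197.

1975680

7×5×1×2×8×8×7×1×9×7 = 1975680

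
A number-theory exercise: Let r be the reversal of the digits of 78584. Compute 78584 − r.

29997

Reverse of 78584 is 48587.
78584 − 48587 = 29997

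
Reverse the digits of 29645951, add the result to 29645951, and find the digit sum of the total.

28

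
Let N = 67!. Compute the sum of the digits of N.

369

67! = 36471110918188685288249859096605464427167635314049524593701628500267962436943872000000000000000
Sum of its 95 digits: 369.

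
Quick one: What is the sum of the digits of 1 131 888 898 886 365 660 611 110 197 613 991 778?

181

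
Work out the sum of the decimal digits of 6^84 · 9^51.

6^84 · 9^51 = 1074169986727082367918392514502362240391214391714339353617186208199263341924158853185323675920260944368954207371264
Sum of its 115 digits: 495.

495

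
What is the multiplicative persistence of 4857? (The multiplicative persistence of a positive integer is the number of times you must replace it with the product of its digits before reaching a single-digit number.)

4857 → 1120 → 0 (2 steps)

2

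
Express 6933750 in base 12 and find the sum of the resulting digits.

32

6933750 in base 12 is 23A4706.
Digit sum: 2+3+10+4+7+0+6 = 32.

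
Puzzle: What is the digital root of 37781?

3+7+7+8+1 = 26
2+6 = 8

8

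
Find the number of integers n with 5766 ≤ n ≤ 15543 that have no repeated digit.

3656

The integers in [5766, 15543] that have no repeated digit: 5768, 5769, 5780, 5781, 5782, 5783, …, 15497, 15498.
3656 qualify.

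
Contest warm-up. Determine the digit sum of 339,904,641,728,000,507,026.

76

3+3+9+9+0+4+6+4+1+7+2+8+0+0+0+5+0+7+0+2+6 = 76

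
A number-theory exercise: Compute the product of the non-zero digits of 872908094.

290304

8×7×2×9×8×9×4 = 290304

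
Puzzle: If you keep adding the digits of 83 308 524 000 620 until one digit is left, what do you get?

8+3+3+0+8+5+2+4+0+0+0+6+2+0 = 41
4+1 = 5
(Equivalently, 83 308 524 000 620 mod 9 = 5.)

5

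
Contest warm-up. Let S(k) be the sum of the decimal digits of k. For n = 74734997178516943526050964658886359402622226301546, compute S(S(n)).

9

First digit sum: 234.
2+3+4 = 9.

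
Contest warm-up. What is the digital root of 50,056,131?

3

5+0+0+5+6+1+3+1 = 21
2+1 = 3
(Equivalently, 50,056,131 mod 9 = 3.)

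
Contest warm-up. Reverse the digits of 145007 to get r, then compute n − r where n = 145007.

-555534

Reverse of 145007 is 700541.
145007 − 700541 = -555534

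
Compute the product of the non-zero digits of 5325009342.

5×3×2×5×9×3×4×2 = 32400

32400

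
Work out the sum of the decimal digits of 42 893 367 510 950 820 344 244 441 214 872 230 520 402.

144

4+2+8+9+3+3+6+7+5+1+0+9+5+0+8+2+0+3+4+4+2+4+4+4+4+1+2+1+4+8+7+2+2+3+0+5+2+0+4+0+2 = 144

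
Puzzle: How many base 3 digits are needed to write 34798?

34798 in base 3 is 1202201211, which has 10 digits.

10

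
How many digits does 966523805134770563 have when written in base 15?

966523805134770563 in base 15 is 231950234D1AAAC8, which has 16 digits.

16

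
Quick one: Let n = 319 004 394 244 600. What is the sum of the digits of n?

3+1+9+0+0+4+3+9+4+2+4+4+6+0+0 = 49

49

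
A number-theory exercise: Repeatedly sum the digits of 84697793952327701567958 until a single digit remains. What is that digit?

3

8+4+6+9+7+7+9+3+9+5+2+3+2+7+7+0+1+5+6+7+9+5+8 = 129
1+2+9 = 12
1+2 = 3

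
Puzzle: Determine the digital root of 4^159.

The digital root of n equals n mod 9 (or 9 when 9 | n), so we need 4^159 mod 9.
4^159 ≡ 1 (mod 9), so the digital root is 1.

1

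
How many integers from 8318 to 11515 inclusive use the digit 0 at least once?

1580

The integers in [8318, 11515] that use the digit 0 at least once: 8320, 8330, 8340, 8350, 8360, 8370, …, 11509, 11510.
1580 qualify.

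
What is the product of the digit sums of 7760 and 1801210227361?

680

S(7760) = 7+7+6+0 = 20.
S(1801210227361) = 1+8+0+1+2+1+0+2+2+7+3+6+1 = 34.
20 · 34 = 680.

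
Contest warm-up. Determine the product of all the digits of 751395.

7×5×1×3×9×5 = 4725

4725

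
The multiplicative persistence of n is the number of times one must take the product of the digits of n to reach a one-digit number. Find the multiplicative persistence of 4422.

3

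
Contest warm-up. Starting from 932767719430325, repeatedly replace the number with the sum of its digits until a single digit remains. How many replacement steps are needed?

3

932767719430325 → 68 → 14 → 5 (3 steps)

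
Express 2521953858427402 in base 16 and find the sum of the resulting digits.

97

2521953858427402 in base 16 is 8F5B423DF1A0A.
Digit sum: 8+15+5+11+4+2+3+13+15+1+10+0+10 = 97.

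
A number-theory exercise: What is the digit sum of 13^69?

343

13^69 = 72793283424406571200160654426947096564972967042568163121501997737880143476573
Sum of its 77 digits: 343.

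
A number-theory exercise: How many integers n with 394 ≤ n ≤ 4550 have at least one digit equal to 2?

1846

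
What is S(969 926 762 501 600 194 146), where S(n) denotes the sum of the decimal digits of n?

93

9+6+9+9+2+6+7+6+2+5+0+1+6+0+0+1+9+4+1+4+6 = 93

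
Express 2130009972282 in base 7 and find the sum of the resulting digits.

36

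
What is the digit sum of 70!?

459

70! = 11978571669969891796072783721689098736458938142546425857555362864628009582789845319680000000000000000
Sum of its 101 digits: 459.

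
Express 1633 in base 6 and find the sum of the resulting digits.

8

1633 in base 6 is 11321.
Digit sum: 1+1+3+2+1 = 8.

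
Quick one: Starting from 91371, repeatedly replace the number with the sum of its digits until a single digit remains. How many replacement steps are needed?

2

91371 → 21 → 3 (2 steps)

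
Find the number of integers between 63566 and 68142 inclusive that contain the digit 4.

The integers in [63566, 68142] that contain the digit 4: 63574, 63584, 63594, 63604, 63614, 63624, …, 68141, 68142.
1918 qualify.

1918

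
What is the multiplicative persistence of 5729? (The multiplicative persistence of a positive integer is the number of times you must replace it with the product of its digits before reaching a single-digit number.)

2

5729 → 630 → 0 (2 steps)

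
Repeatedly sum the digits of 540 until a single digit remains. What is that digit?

9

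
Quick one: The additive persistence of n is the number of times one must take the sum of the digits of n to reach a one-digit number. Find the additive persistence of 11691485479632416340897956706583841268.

3

11691485479632416340897956706583841268 → 186 → 15 → 6 (3 steps)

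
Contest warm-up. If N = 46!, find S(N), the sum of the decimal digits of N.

216

46! = 5502622159812088949850305428800254892961651752960000000000
Sum of its 58 digits: 216.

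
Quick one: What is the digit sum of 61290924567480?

6+1+2+9+0+9+2+4+5+6+7+4+8+0 = 63

63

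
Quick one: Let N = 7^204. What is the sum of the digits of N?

7^204 = 25118873737445771577220377967972169597225871708958731017540286341768336967585653666510292658397383084753649661054363700331925696005184302442749960995882899499664532144122401
Sum of its 173 digits: 820.

820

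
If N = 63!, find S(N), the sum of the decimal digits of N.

63! = 1982608315404440064116146708361898137544773690227268628106279599612729753600000000000000
Sum of its 88 digits: 333.

333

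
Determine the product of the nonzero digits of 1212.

1×2×1×2 = 4

4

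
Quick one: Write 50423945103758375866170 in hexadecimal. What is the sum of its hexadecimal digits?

165

50423945103758375866170 in base 16 is AAD7CCF825B735D4F3A.
Digit sum: 10+10+13+7+12+12+15+8+2+5+11+7+3+5+13+4+15+3+10 = 165.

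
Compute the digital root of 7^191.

4

The digital root of n equals n mod 9 (or 9 when 9 | n), so we need 7^191 mod 9.
7^191 ≡ 4 (mod 9), so the digital root is 4.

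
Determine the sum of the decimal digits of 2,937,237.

33

2+9+3+7+2+3+7 = 33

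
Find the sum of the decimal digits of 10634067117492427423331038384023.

1+0+6+3+4+0+6+7+1+1+7+4+9+2+4+2+7+4+2+3+3+3+1+0+3+8+3+8+4+0+2+3 = 111

111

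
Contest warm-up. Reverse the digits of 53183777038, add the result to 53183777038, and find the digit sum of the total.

Reversal of 53183777038 is 83077738135; 53183777038 + 83077738135 = 136261515173.
Digit sum of 136261515173: 1+3+6+2+6+1+5+1+5+1+7+3 = 41.

41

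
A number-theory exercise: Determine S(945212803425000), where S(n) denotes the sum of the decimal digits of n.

45

9+4+5+2+1+2+8+0+3+4+2+5+0+0+0 = 45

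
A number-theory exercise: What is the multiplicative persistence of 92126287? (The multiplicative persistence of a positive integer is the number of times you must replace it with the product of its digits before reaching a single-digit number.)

4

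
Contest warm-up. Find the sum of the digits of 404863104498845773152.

4+0+4+8+6+3+1+0+4+4+9+8+8+4+5+7+7+3+1+5+2 = 93

93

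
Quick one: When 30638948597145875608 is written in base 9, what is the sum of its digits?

80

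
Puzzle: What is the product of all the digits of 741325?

840

7×4×1×3×2×5 = 840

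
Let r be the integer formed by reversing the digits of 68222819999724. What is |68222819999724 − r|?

Reverse of 68222819999724 is 42799991822286.
|68222819999724 − 42799991822286| = 25422828177438

25422828177438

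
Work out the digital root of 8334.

9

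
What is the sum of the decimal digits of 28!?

90

28! = 304888344611713860501504000000
Sum of its 30 digits: 90.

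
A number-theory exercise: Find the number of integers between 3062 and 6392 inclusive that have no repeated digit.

1703

The integers in [3062, 6392] that have no repeated digit: 3062, 3064, 3065, 3067, 3068, 3069, …, 6391, 6392.
1703 qualify.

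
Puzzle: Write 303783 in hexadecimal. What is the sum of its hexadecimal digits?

33

303783 in base 16 is 4A2A7.
Digit sum: 4+10+2+10+7 = 33.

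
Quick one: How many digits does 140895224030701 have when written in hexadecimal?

140895224030701 in base 16 is 8024B9C765ED, which has 12 digits.

12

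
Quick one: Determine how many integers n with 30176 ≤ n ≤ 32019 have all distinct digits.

651

The integers in [30176, 32019] that have all distinct digits: 30176, 30178, 30179, 30182, 30184, 30185, …, 32018, 32019.
651 qualify.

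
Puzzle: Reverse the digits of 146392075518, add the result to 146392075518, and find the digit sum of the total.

66

Reversal of 146392075518 is 815570293641; 146392075518 + 815570293641 = 961962369159.
Digit sum of 961962369159: 9+6+1+9+6+2+3+6+9+1+5+9 = 66.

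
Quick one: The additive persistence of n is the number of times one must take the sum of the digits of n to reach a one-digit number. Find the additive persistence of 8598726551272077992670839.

8598726551272077992670839 → 134 → 8 (2 steps)

2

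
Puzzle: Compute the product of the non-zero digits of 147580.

1120

1×4×7×5×8 = 1120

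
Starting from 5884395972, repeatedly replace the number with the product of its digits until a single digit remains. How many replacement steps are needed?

2

5884395972 → 21772800 → 0 (2 steps)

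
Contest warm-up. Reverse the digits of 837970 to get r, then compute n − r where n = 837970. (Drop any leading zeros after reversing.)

Reverse of 837970 is 79738.
837970 − 79738 = 758232

758232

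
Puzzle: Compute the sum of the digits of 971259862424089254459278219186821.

9+7+1+2+5+9+8+6+2+4+2+4+0+8+9+2+5+4+4+5+9+2+7+8+2+1+9+1+8+6+8+2+1 = 160

160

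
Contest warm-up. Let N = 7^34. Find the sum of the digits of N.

142

7^34 = 54116956037952111668959660849
Sum of its 29 digits: 142.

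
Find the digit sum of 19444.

1+9+4+4+4 = 22

22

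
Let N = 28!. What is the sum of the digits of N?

28! = 304888344611713860501504000000
Sum of its 30 digits: 90.

90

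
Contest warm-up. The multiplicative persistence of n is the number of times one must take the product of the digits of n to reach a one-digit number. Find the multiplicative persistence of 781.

781 → 56 → 30 → 0 (3 steps)

3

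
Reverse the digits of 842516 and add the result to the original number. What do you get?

Reverse of 842516 is 615248.
842516 + 615248 = 1457764

1457764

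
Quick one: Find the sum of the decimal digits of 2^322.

2^322 = 8543948143683640329580086824678208458410818089426611079788166431288878903122562200091848347746304
Sum of its 97 digits: 439.

439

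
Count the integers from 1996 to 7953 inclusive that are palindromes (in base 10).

59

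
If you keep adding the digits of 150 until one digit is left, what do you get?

1+5+0 = 6
(Equivalently, 150 mod 9 = 6.)

6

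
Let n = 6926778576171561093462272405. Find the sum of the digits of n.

128

6+9+2+6+7+7+8+5+7+6+1+7+1+5+6+1+0+9+3+4+6+2+2+7+2+4+0+5 = 128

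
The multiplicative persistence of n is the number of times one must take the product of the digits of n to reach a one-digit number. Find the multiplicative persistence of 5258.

2

5258 → 400 → 0 (2 steps)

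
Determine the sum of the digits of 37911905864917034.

77

3+7+9+1+1+9+0+5+8+6+4+9+1+7+0+3+4 = 77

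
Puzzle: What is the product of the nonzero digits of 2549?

360

2×5×4×9 = 360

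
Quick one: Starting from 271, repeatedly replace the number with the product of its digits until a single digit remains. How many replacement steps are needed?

271 → 14 → 4 (2 steps)

2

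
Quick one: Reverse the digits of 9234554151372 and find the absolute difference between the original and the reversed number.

6503039597043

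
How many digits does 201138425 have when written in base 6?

201138425 in base 6 is 31543032225, which has 11 digits.

11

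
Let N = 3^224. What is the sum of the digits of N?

486

3^224 = 75017235761082801347754799639985631302843555773437467049335826804960201862842485462417511176795886253700481
Sum of its 107 digits: 486.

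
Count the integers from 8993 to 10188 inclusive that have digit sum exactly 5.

9

The integers in [8993, 10188] that have digit sum exactly 5: 10004, 10013, 10022, 10031, 10040, 10103, 10112, 10121, 10130.
9 qualify.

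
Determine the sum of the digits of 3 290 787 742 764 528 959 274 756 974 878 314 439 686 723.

234

3+2+9+0+7+8+7+7+4+2+7+6+4+5+2+8+9+5+9+2+7+4+7+5+6+9+7+4+8+7+8+3+1+4+4+3+9+6+8+6+7+2+3 = 234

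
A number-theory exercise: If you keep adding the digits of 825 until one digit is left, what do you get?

8+2+5 = 15
1+5 = 6

6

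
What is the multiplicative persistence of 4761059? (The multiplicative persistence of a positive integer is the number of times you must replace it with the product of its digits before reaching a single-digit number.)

1

4761059 → 0 (1 step)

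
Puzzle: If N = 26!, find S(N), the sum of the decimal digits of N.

26! = 403291461126605635584000000
Sum of its 27 digits: 81.

81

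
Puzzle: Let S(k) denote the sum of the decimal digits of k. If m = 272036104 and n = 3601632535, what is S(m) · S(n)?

S(272036104) = 2+7+2+0+3+6+1+0+4 = 25.
S(3601632535) = 3+6+0+1+6+3+2+5+3+5 = 34.
25 · 34 = 850.

850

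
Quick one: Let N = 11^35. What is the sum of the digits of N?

140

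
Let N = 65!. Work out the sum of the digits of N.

351

65! = 8247650592082470666723170306785496252186258551345437492922123134388955774976000000000000000
Sum of its 91 digits: 351.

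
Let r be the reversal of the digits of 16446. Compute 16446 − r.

Reverse of 16446 is 64461.
16446 − 64461 = -48015

-48015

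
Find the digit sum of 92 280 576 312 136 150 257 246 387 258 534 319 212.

150

9+2+2+8+0+5+7+6+3+1+2+1+3+6+1+5+0+2+5+7+2+4+6+3+8+7+2+5+8+5+3+4+3+1+9+2+1+2 = 150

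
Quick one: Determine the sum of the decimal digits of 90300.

12

9+0+3+0+0 = 12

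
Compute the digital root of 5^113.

2

The digital root of n equals n mod 9 (or 9 when 9 | n), so we need 5^113 mod 9.
5^113 ≡ 2 (mod 9), so the digital root is 2.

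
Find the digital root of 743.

7+4+3 = 14
1+4 = 5
(Equivalently, 743 mod 9 = 5.)

5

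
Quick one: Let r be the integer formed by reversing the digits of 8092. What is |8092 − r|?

5184

Reverse of 8092 is 2908.
|8092 − 2908| = 5184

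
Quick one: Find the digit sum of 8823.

21

8+8+2+3 = 21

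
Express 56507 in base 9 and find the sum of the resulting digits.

27

56507 in base 9 is 85455.
Digit sum: 8+5+4+5+5 = 27.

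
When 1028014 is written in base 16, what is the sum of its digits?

64

1028014 in base 16 is FAFAE.
Digit sum: 15+10+15+10+14 = 64.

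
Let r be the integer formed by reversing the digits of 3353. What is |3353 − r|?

180

Reverse of 3353 is 3533.
|3353 − 3533| = 180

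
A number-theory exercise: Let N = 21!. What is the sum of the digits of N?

63

21! = 51090942171709440000
Sum of its 20 digits: 63.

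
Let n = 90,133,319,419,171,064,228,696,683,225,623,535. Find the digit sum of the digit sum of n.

First digit sum: 145.
1+4+5 = 10.

10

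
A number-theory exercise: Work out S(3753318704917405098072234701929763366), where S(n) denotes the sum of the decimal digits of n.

3+7+5+3+3+1+8+7+0+4+9+1+7+4+0+5+0+9+8+0+7+2+2+3+4+7+0+1+9+2+9+7+6+3+3+6+6 = 161

161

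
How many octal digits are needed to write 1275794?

1275794 in base 8 is 4673622, which has 7 digits.

7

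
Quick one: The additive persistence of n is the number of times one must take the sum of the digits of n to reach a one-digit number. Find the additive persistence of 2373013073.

3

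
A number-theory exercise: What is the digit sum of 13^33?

181

13^33 = 5756130429098929077956071497934208653
Sum of its 37 digits: 181.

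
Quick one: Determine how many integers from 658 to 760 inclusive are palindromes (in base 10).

10

The integers in [658, 760] that are palindromes (in base 10): 666, 676, 686, 696, 707, 717, 727, 737, 747, 757.
10 qualify.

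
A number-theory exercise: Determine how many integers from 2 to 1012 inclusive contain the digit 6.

272

The integers in [2, 1012] that contain the digit 6: 6, 16, 26, 36, 46, 56, …, 996, 1006.
272 qualify.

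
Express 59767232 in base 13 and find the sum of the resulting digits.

59767232 in base 13 is C4C8035.
Digit sum: 12+4+12+8+0+3+5 = 44.

44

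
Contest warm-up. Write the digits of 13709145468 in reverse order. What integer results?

Reversing 13709145468 gives 86454190731.

86454190731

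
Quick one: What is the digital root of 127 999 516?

1+2+7+9+9+9+5+1+6 = 49
4+9 = 13
1+3 = 4
(Equivalently, 127 999 516 mod 9 = 4.)

4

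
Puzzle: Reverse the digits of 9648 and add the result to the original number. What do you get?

18117

Reverse of 9648 is 8469.
9648 + 8469 = 18117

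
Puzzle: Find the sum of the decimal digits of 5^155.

533

5^155 = 2189528850507526673318327473890493955125409284182055893370419193577798566696657189822872169315814971923828125
Sum of its 109 digits: 533.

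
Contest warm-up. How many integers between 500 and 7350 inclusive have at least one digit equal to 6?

2593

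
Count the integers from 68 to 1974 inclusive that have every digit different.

1171

The integers in [68, 1974] that have every digit different: 68, 69, 70, 71, 72, 73, …, 1973, 1974.
1171 qualify.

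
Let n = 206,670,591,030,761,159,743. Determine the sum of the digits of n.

82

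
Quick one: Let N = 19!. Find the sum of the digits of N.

45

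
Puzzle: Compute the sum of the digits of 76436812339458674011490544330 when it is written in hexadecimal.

225

76436812339458674011490544330 in base 16 is F6FB0C9BD0BDBFE53384EACA.
Digit sum: 15+6+15+11+0+12+9+11+13+0+11+13+11+15+14+5+3+3+8+4+14+10+12+10 = 225.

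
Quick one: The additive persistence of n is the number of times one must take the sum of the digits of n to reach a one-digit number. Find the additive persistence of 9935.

9935 → 26 → 8 (2 steps)

2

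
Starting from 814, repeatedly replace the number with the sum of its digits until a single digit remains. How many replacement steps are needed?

2

814 → 13 → 4 (2 steps)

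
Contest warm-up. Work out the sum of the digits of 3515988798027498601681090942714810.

160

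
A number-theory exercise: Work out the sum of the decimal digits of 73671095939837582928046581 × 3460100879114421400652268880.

73671095939837582928046581 × 3460100879114421400652268880 = 254909423826754901791593263919338295661617463976699280
Sum of its 54 digits: 270.

270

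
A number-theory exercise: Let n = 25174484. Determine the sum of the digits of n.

35

2+5+1+7+4+4+8+4 = 35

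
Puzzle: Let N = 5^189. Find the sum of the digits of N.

5^189 = 1274473528905961821623104318214169444472883644154095028859108682708930321210446528754471899776146148752786757540889084339141845703125
Sum of its 133 digits: 593.

593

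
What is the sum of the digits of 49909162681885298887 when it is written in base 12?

49909162681885298887 in base 12 is 1A5B4648906B3628147.
Digit sum: 1+10+5+11+4+6+4+8+9+0+6+11+3+6+2+8+1+4+7 = 106.

106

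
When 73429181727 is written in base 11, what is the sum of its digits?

47

73429181727 in base 11 is 2916094A060.
Digit sum: 2+9+1+6+0+9+4+10+0+6+0 = 47.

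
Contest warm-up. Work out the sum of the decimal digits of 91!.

594

91! = 135200152767840296255166568759495142147586866476906677791741734597153670771559994765685283954750449427751168336768008192000000000000000000000
Sum of its 141 digits: 594.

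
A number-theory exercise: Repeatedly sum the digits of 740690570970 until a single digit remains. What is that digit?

9

7+4+0+6+9+0+5+7+0+9+7+0 = 54
5+4 = 9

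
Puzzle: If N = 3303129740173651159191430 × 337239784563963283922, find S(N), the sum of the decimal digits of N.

206

3303129740173651159191430 × 337239784563963283922 = 1113946761962982134905822386125580857039188460
Sum of its 46 digits: 206.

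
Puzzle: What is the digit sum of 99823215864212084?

74

9+9+8+2+3+2+1+5+8+6+4+2+1+2+0+8+4 = 74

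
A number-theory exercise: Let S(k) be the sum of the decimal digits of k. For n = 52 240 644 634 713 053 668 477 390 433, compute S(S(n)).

First digit sum: 119.
1+1+9 = 11.

11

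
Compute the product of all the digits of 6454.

6×4×5×4 = 480

480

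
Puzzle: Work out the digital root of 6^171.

The digital root of n equals n mod 9 (or 9 when 9 | n), so we need 6^171 mod 9.
6^171 ≡ 0 (mod 9), so the digital root is 9.

9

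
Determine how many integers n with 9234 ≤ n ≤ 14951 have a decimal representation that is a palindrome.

57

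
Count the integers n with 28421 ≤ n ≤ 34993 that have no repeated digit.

The integers in [28421, 34993] that have no repeated digit: 28430, 28431, 28435, 28436, 28437, 28439, …, 34986, 34987.
1878 qualify.

1878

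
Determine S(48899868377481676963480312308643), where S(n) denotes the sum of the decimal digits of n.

4+8+8+9+9+8+6+8+3+7+7+4+8+1+6+7+6+9+6+3+4+8+0+3+1+2+3+0+8+6+4+3 = 169

169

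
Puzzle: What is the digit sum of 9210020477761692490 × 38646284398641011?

9210020477761692490 × 38646284398641011 = 355933070700885926874831271284707390
Sum of its 36 digits: 161.

161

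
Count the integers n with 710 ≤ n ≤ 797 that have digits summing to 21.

5

The integers in [710, 797] that have digits summing to 21: 759, 768, 777, 786, 795.
5 qualify.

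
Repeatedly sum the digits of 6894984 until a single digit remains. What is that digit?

3

6+8+9+4+9+8+4 = 48
4+8 = 12
1+2 = 3
(Equivalently, 6894984 mod 9 = 3.)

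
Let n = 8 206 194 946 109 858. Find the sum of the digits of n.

80

8+2+0+6+1+9+4+9+4+6+1+0+9+8+5+8 = 80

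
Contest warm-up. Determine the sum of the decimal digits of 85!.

414

85! = 281710411438055027694947944226061159480056634330574206405101912752560026159795933451040286452340924018275123200000000000000000000
Sum of its 129 digits: 414.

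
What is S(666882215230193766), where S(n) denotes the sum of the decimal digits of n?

81

6+6+6+8+8+2+2+1+5+2+3+0+1+9+3+7+6+6 = 81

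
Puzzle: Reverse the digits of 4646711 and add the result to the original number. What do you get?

Reverse of 4646711 is 1176464.
4646711 + 1176464 = 5823175

5823175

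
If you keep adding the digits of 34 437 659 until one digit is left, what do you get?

3+4+4+3+7+6+5+9 = 41
4+1 = 5

5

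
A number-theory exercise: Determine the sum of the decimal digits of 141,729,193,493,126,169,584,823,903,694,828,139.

170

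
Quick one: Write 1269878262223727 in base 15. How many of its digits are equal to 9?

1269878262223727 in base 15 is 9BC26AB564102.
The digit 9 appears 1 time.

1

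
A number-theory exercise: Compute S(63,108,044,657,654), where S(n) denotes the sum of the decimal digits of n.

59

6+3+1+0+8+0+4+4+6+5+7+6+5+4 = 59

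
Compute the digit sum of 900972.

9+0+0+9+7+2 = 27

27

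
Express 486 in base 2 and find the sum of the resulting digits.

486 in base 2 is 111100110.
Digit sum: 1+1+1+1+0+0+1+1+0 = 6.

6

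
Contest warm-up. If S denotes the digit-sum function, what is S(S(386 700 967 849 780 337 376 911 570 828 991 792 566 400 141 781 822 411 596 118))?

10

First digit sum: 280.
2+8+0 = 10.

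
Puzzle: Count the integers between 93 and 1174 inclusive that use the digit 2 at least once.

The integers in [93, 1174] that use the digit 2 at least once: 102, 112, 120, 121, 122, 123, …, 1162, 1172.
288 qualify.

288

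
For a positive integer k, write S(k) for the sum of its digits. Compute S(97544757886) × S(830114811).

1890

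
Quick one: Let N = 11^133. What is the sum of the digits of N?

677

11^133 = 3200568495929836678645715734694833226102885454586195875169693056931408048977961093948842811959452328494413423153999203723966986522574735131
Sum of its 139 digits: 677.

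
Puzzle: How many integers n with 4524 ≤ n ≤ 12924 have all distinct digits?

3419

The integers in [4524, 12924] that have all distinct digits: 4526, 4527, 4528, 4529, 4530, 4531, …, 12907, 12908.
3419 qualify.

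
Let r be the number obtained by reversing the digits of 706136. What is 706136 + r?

Reverse of 706136 is 631607.
706136 + 631607 = 1337743

1337743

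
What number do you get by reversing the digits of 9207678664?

Reversing 9207678664 gives 4668767029.

4668767029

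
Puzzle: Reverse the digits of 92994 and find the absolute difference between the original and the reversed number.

43065

Reverse of 92994 is 49929.
|92994 − 49929| = 43065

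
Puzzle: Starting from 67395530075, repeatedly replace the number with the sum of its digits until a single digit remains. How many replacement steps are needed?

2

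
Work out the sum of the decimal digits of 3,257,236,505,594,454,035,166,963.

3+2+5+7+2+3+6+5+0+5+5+9+4+4+5+4+0+3+5+1+6+6+9+6+3 = 108

108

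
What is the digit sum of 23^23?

23^23 = 20880467999847912034355032910567
Sum of its 32 digits: 146.

146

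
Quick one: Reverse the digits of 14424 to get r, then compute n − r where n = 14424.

Reverse of 14424 is 42441.
14424 − 42441 = -28017

-28017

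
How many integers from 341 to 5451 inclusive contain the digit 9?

1375

The integers in [341, 5451] that contain the digit 9: 349, 359, 369, 379, 389, 390, …, 5439, 5449.
1375 qualify.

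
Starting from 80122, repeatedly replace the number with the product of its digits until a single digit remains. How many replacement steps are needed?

80122 → 0 (1 step)

1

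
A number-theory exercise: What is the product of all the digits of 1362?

1×3×6×2 = 36

36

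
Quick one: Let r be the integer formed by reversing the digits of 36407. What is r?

70463

Reversing 36407 gives 70463.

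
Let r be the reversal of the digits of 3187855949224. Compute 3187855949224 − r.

Reverse of 3187855949224 is 4229495587813.
3187855949224 − 4229495587813 = -1041639638589

-1041639638589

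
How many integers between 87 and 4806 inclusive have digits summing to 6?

The integers in [87, 4806] that have digits summing to 6: 105, 114, 123, 132, 141, 150, …, 4110, 4200.
73 qualify.

73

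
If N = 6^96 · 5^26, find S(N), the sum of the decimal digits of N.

6^96 · 5^26 = 751173311706575928482066365255592299530010935416922147469792798310400000000000000000000000000
Sum of its 93 digits: 297.

297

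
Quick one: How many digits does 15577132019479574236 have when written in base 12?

15577132019479574236 in base 12 is 70305B027A52B272A4, which has 18 digits.

18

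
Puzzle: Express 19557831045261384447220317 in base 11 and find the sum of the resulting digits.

117

19557831045261384447220317 in base 11 is 1A92951909160701560992169.
Digit sum: 1+10+9+2+9+5+1+9+0+9+1+6+0+7+0+1+5+6+0+9+9+2+1+6+9 = 117.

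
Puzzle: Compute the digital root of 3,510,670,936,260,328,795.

3+5+1+0+6+7+0+9+3+6+2+6+0+3+2+8+7+9+5 = 82
8+2 = 10
1+0 = 1
(Equivalently, 3,510,670,936,260,328,795 mod 9 = 1.)

1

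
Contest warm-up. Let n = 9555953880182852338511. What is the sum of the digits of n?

104

9+5+5+5+9+5+3+8+8+0+1+8+2+8+5+2+3+3+8+5+1+1 = 104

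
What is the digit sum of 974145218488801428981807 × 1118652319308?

171

974145218488801428981807 × 1118652319308 = 1089729808005296121355563049486829556
Sum of its 37 digits: 171.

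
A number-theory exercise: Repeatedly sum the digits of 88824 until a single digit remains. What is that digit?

3

8+8+8+2+4 = 30
3+0 = 3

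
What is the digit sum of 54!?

261

54! = 230843697339241380472092742683027581083278564571807941132288000000000000
Sum of its 72 digits: 261.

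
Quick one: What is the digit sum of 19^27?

127

19^27 = 33600614943460448322716069311260139
Sum of its 35 digits: 127.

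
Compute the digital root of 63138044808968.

5

6+3+1+3+8+0+4+4+8+0+8+9+6+8 = 68
6+8 = 14
1+4 = 5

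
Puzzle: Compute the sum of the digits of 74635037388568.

73

7+4+6+3+5+0+3+7+3+8+8+5+6+8 = 73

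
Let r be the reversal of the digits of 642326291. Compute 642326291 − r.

449703045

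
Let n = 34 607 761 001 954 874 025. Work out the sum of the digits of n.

79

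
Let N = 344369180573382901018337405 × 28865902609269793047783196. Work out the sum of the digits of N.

215

344369180573382901018337405 × 28865902609269793047783196 = 9940527228065314009250709200543577490914980817246380
Sum of its 52 digits: 215.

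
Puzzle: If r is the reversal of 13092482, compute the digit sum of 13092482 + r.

22

Reversal of 13092482 is 28429031; 13092482 + 28429031 = 41521513.
Digit sum of 41521513: 4+1+5+2+1+5+1+3 = 22.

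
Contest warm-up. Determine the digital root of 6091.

6+0+9+1 = 16
1+6 = 7
(Equivalently, 6091 mod 9 = 7.)

7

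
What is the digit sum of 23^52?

23^52 = 64542751082767918430897798773372060387158551764172664212787858136578721
Sum of its 71 digits: 346.

346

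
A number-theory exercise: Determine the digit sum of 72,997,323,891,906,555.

7+2+9+9+7+3+2+3+8+9+1+9+0+6+5+5+5 = 90

90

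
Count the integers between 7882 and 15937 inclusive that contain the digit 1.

The integers in [7882, 15937] that contain the digit 1: 7891, 7901, 7910, 7911, 7912, 7913, …, 15936, 15937.
6500 qualify.

6500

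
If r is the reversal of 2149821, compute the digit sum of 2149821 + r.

27

Reversal of 2149821 is 1289412; 2149821 + 1289412 = 3439233.
Digit sum of 3439233: 3+4+3+9+2+3+3 = 27.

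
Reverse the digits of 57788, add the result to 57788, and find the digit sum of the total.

Reversal of 57788 is 88775; 57788 + 88775 = 146563.
Digit sum of 146563: 1+4+6+5+6+3 = 25.

25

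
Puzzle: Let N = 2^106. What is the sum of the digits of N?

142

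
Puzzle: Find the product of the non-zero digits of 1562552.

3000

1×5×6×2×5×5×2 = 3000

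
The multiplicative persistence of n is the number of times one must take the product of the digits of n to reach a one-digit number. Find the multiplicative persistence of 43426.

3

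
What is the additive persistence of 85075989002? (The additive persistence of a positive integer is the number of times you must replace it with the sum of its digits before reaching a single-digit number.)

85075989002 → 53 → 8 (2 steps)

2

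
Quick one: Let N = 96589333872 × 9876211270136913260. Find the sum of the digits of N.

144

96589333872 × 9876211270136913260 = 953936667761663498021643942720
Sum of its 30 digits: 144.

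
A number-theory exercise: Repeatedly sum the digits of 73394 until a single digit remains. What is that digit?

7+3+3+9+4 = 26
2+6 = 8

8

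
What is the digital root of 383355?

3+8+3+3+5+5 = 27
2+7 = 9

9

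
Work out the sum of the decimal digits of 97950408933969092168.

9+7+9+5+0+4+0+8+9+3+3+9+6+9+0+9+2+1+6+8 = 107

107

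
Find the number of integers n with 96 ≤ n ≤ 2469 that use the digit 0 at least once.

615

The integers in [96, 2469] that use the digit 0 at least once: 100, 101, 102, 103, 104, 105, …, 2450, 2460.
615 qualify.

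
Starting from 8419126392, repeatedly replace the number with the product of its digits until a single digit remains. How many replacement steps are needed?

3

8419126392 → 186624 → 2304 → 0 (3 steps)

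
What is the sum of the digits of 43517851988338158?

87

4+3+5+1+7+8+5+1+9+8+8+3+3+8+1+5+8 = 87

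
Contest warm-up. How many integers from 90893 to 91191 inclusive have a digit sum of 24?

17

The integers in [90893, 91191] that have a digit sum of 24: 90906, 90915, 90924, 90933, 90942, 90951, …, 91176, 91185.
17 qualify.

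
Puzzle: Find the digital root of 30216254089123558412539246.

3+0+2+1+6+2+5+4+0+8+9+1+2+3+5+5+8+4+1+2+5+3+9+2+4+6 = 100
1+0+0 = 1

1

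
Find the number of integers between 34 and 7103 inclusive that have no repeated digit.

3790

The integers in [34, 7103] that have no repeated digit: 34, 35, 36, 37, 38, 39, …, 7102, 7103.
3790 qualify.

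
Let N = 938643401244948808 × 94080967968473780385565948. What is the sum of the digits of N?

241

938643401244948808 × 94080967968473780385565948 = 88308479766345310959798546825207307367989984
Sum of its 44 digits: 241.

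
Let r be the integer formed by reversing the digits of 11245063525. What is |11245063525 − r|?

Reverse of 11245063525 is 52536054211.
|11245063525 − 52536054211| = 41290990686

41290990686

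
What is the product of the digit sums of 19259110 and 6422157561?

1092

S(19259110) = 1+9+2+5+9+1+1+0 = 28.
S(6422157561) = 6+4+2+2+1+5+7+5+6+1 = 39.
28 · 39 = 1092.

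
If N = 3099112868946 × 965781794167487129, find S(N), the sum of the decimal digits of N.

168

3099112868946 × 965781794167487129 = 2993066786898216285990718796034
Sum of its 31 digits: 168.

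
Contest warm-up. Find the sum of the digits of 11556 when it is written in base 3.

11556 in base 3 is 120212000.
Digit sum: 1+2+0+2+1+2+0+0+0 = 8.

8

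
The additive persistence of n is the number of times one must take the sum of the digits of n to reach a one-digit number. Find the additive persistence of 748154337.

2

748154337 → 42 → 6 (2 steps)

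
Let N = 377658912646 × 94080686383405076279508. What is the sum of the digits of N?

377658912646 × 94080686383405076279508 = 35530409720546099366675678451858168
Sum of its 35 digits: 171.

171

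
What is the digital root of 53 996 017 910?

5+3+9+9+6+0+1+7+9+1+0 = 50
5+0 = 5

5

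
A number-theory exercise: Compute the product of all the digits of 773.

7×7×3 = 147

147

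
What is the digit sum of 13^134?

664

13^134 = 185527891590139857462512727292775486906700474012622888422259560852578933556821152045163325153543029046253330364218602374781127879464674541155982178489
Sum of its 150 digits: 664.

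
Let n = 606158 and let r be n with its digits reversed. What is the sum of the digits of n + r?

Reversal of 606158 is 851606; 606158 + 851606 = 1457764.
Digit sum of 1457764: 1+4+5+7+7+6+4 = 34.

34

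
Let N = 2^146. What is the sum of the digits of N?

2^146 = 89202980794122492566142873090593446023921664
Sum of its 44 digits: 193.

193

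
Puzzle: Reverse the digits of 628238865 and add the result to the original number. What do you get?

1197071691

Reverse of 628238865 is 568832826.
628238865 + 568832826 = 1197071691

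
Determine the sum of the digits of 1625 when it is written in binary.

1625 in base 2 is 11001011001.
Digit sum: 1+1+0+0+1+0+1+1+0+0+1 = 6.

6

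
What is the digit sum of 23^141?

818

23^141 = 1008381521059525163053814533892586002468978626111685238889480631790249947023415129727726931839756103316749525798840325221830303559543052503012160638029039155341341666674622276069681373795447223
Sum of its 193 digits: 818.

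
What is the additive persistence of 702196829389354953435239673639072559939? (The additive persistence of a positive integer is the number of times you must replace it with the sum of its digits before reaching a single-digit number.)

702196829389354953435239673639072559939 → 202 → 4 (2 steps)

2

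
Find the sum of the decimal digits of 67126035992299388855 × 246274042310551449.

67126035992299388855 × 246274042310551449 = 16531400228107139110485329960734700895
Sum of its 38 digits: 144.

144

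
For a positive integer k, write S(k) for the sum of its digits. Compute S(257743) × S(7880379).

S(257743) = 2+5+7+7+4+3 = 28.
S(7880379) = 7+8+8+0+3+7+9 = 42.
28 · 42 = 1176.

1176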